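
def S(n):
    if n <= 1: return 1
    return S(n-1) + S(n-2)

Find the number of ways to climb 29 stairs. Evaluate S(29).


Building up from base cases:
S(0) = 1
S(1) = 1
S(2) = S(1) + S(0) = 1 + 1 = 2
S(3) = S(2) + S(1) = 2 + 1 = 3
S(4) = S(3) + S(2) = 3 + 2 = 5
S(5) = S(4) + S(3) = 5 + 3 = 8
S(6) = S(5) + S(4) = 8 + 5 = 13
S(7) = S(6) + S(5) = 13 + 8 = 21
S(8) = S(7) + S(6) = 21 + 13 = 34
S(9) = S(8) + S(7) = 34 + 21 = 55
S(10) = S(9) + S(8) = 55 + 34 = 89
S(11) = S(10) + S(9) = 89 + 55 = 144
S(12) = S(11) + S(10) = 144 + 89 = 233
S(13) = S(12) + S(11) = 233 + 144 = 377
S(14) = S(13) + S(12) = 377 + 233 = 610
S(15) = S(14) + S(13) = 610 + 377 = 987
S(16) = S(15) + S(14) = 987 + 610 = 1597
S(17) = S(16) + S(15) = 1597 + 987 = 2584
S(18) = S(17) + S(16) = 2584 + 1597 = 4181
S(19) = S(18) + S(17) = 4181 + 2584 = 6765
S(20) = S(19) + S(18) = 6765 + 4181 = 10946
S(21) = S(20) + S(19) = 10946 + 6765 = 17711
S(22) = S(21) + S(20) = 17711 + 10946 = 28657
S(23) = S(22) + S(21) = 28657 + 17711 = 46368
S(24) = S(23) + S(22) = 46368 + 28657 = 75025
S(25) = S(24) + S(23) = 75025 + 46368 = 121393
S(26) = S(25) + S(24) = 121393 + 75025 = 196418
S(27) = S(26) + S(25) = 196418 + 121393 = 317811
S(28) = S(27) + S(26) = 317811 + 196418 = 514229
S(29) = S(28) + S(27) = 514229 + 317811 = 832040

832040


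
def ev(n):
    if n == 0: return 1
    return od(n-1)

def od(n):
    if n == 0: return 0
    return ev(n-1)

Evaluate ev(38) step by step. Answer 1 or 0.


ev(38) = od(37)
od(37) = ev(36)
ev(36) = od(35)
od(35) = ev(34)
ev(34) = od(33)
od(33) = ev(32)
ev(32) = od(31)
od(31) = ev(30)
ev(30) = od(29)
od(29) = ev(28)
ev(28) = od(27)
od(27) = ev(26)
ev(26) = od(25)
od(25) = ev(24)
ev(24) = od(23)
od(23) = ev(22)
ev(22) = od(21)
od(21) = ev(20)
ev(20) = od(19)
od(19) = ev(18)
ev(18) = od(17)
od(17) = ev(16)
ev(16) = od(15)
od(15) = ev(14)
ev(14) = od(13)
od(13) = ev(12)
ev(12) = od(11)
od(11) = ev(10)
ev(10) = od(9)
od(9) = ev(8)
ev(8) = od(7)
od(7) = ev(6)
ev(6) = od(5)
od(5) = ev(4)
ev(4) = od(3)
od(3) = ev(2)
ev(2) = od(1)
od(1) = ev(0)
ev(0) = 1  (base case)
Result: 1

1


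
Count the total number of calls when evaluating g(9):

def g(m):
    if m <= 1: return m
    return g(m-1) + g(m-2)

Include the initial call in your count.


Let C(n) = total calls for g(n)
C(0) = 1, C(1) = 1
C(2) = 1 + C(1) + C(0) = 1 + 1 + 1 = 3
C(3) = 1 + C(2) + C(1) = 1 + 3 + 1 = 5
C(4) = 1 + C(3) + C(2) = 1 + 5 + 3 = 9
C(5) = 1 + C(4) + C(3) = 1 + 9 + 5 = 15
C(6) = 1 + C(5) + C(4) = 1 + 15 + 9 = 25
C(7) = 1 + C(6) + C(5) = 1 + 25 + 15 = 41
C(8) = 1 + C(7) + C(6) = 1 + 41 + 25 = 67
C(9) = 1 + C(8) + C(7) = 1 + 67 + 41 = 109

109


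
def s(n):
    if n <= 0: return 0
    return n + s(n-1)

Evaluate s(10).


s(10)
= 10 + 9 + 8 + 7 + 6 + 5 + 4 + 3 + 2 + 1 + s(0)
= 10 + 9 + 8 + 7 + 6 + 5 + 4 + 3 + 2 + 1 + 0
= 55

55


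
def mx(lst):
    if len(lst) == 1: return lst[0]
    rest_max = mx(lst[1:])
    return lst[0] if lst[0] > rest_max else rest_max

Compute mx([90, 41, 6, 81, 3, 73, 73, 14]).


mx([90, 41, 6, 81, 3, 73, 73, 14]): compare 90 with mx([41, 6, 81, 3, 73, 73, 14])
mx([41, 6, 81, 3, 73, 73, 14]): compare 41 with mx([6, 81, 3, 73, 73, 14])
mx([6, 81, 3, 73, 73, 14]): compare 6 with mx([81, 3, 73, 73, 14])
mx([81, 3, 73, 73, 14]): compare 81 with mx([3, 73, 73, 14])
mx([3, 73, 73, 14]): compare 3 with mx([73, 73, 14])
mx([73, 73, 14]): compare 73 with mx([73, 14])
mx([73, 14]): compare 73 with mx([14])
mx([14]) = 14  (base case)
Compare 73 with 14 -> 73
Compare 73 with 73 -> 73
Compare 3 with 73 -> 73
Compare 81 with 73 -> 81
Compare 6 with 81 -> 81
Compare 41 with 81 -> 81
Compare 90 with 81 -> 90

90


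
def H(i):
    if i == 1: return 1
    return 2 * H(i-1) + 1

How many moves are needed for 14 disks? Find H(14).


H(14) = 2 * H(13) + 1
H(13) = 2 * H(12) + 1
H(12) = 2 * H(11) + 1
H(11) = 2 * H(10) + 1
H(10) = 2 * H(9) + 1
H(9) = 2 * H(8) + 1
H(8) = 2 * H(7) + 1
H(7) = 2 * H(6) + 1
H(6) = 2 * H(5) + 1
H(5) = 2 * H(4) + 1
H(4) = 2 * H(3) + 1
H(3) = 2 * H(2) + 1
H(2) = 2 * H(1) + 1
H(1) = 1  (base case)
H(2) = 2 * 1 + 1 = 3
H(3) = 2 * 3 + 1 = 7
H(4) = 2 * 7 + 1 = 15
H(5) = 2 * 15 + 1 = 31
H(6) = 2 * 31 + 1 = 63
H(7) = 2 * 63 + 1 = 127
H(8) = 2 * 127 + 1 = 255
H(9) = 2 * 255 + 1 = 511
H(10) = 2 * 511 + 1 = 1023
H(11) = 2 * 1023 + 1 = 2047
H(12) = 2 * 2047 + 1 = 4095
H(13) = 2 * 4095 + 1 = 8191
H(14) = 2 * 8191 + 1 = 16383

16383


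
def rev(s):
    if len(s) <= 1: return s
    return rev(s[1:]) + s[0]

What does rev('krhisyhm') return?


rev('krhisyhm') = rev('rhisyhm') + 'k'
rev('rhisyhm') = rev('hisyhm') + 'r'
rev('hisyhm') = rev('isyhm') + 'h'
rev('isyhm') = rev('syhm') + 'i'
rev('syhm') = rev('yhm') + 's'
rev('yhm') = rev('hm') + 'y'
rev('hm') = rev('m') + 'h'
rev('m') = 'm'  (base case)
Concatenating: 'm' + 'h' + 'y' + 's' + 'i' + 'h' + 'r' + 'k' = 'mhysihrk'

mhysihrk


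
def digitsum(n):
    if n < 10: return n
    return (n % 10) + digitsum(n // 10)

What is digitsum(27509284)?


digitsum(27509284) = 4 + digitsum(2750928)
digitsum(2750928) = 8 + digitsum(275092)
digitsum(275092) = 2 + digitsum(27509)
digitsum(27509) = 9 + digitsum(2750)
digitsum(2750) = 0 + digitsum(275)
digitsum(275) = 5 + digitsum(27)
digitsum(27) = 7 + digitsum(2)
digitsum(2) = 2  (base case)
Total: 4 + 8 + 2 + 9 + 0 + 5 + 7 + 2 = 37

37


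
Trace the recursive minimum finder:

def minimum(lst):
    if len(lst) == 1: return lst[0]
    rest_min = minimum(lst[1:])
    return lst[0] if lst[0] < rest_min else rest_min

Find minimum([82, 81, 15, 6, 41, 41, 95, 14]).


minimum([82, 81, 15, 6, 41, 41, 95, 14]): compare 82 with minimum([81, 15, 6, 41, 41, 95, 14])
minimum([81, 15, 6, 41, 41, 95, 14]): compare 81 with minimum([15, 6, 41, 41, 95, 14])
minimum([15, 6, 41, 41, 95, 14]): compare 15 with minimum([6, 41, 41, 95, 14])
minimum([6, 41, 41, 95, 14]): compare 6 with minimum([41, 41, 95, 14])
minimum([41, 41, 95, 14]): compare 41 with minimum([41, 95, 14])
minimum([41, 95, 14]): compare 41 with minimum([95, 14])
minimum([95, 14]): compare 95 with minimum([14])
minimum([14]) = 14  (base case)
Compare 95 with 14 -> 14
Compare 41 with 14 -> 14
Compare 41 with 14 -> 14
Compare 6 with 14 -> 6
Compare 15 with 6 -> 6
Compare 81 with 6 -> 6
Compare 82 with 6 -> 6

6


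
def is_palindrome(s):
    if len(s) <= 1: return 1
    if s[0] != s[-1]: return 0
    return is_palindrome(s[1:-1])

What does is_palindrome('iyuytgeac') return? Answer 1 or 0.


is_palindrome('iyuytgeac'): s[0]='i' != s[-1]='c' -> return 0
Result: 0 (not a palindrome)

0


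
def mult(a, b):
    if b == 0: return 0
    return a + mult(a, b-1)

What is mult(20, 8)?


mult(20, 8) = 20 + mult(20, 7)
mult(20, 7) = 20 + mult(20, 6)
mult(20, 6) = 20 + mult(20, 5)
mult(20, 5) = 20 + mult(20, 4)
mult(20, 4) = 20 + mult(20, 3)
mult(20, 3) = 20 + mult(20, 2)
mult(20, 2) = 20 + mult(20, 1)
mult(20, 1) = 20 + mult(20, 0)
mult(20, 0) = 0  (base case)
Total: 20 + 20 + 20 + 20 + 20 + 20 + 20 + 20 + 0 = 160

160


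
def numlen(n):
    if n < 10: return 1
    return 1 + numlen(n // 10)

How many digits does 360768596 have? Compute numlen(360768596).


numlen(360768596) = 1 + numlen(36076859)
numlen(36076859) = 1 + numlen(3607685)
numlen(3607685) = 1 + numlen(360768)
numlen(360768) = 1 + numlen(36076)
numlen(36076) = 1 + numlen(3607)
numlen(3607) = 1 + numlen(360)
numlen(360) = 1 + numlen(36)
numlen(36) = 1 + numlen(3)
numlen(3) = 1  (base case: 3 < 10)
Unwinding: 1 + 1 + 1 + 1 + 1 + 1 + 1 + 1 + 1 = 9

9


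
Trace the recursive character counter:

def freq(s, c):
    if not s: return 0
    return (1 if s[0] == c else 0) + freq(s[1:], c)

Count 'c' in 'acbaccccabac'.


s[0]='a' != 'c' -> 0
s[0]='c' == 'c' -> 1
s[0]='b' != 'c' -> 0
s[0]='a' != 'c' -> 0
s[0]='c' == 'c' -> 1
s[0]='c' == 'c' -> 1
s[0]='c' == 'c' -> 1
s[0]='c' == 'c' -> 1
s[0]='a' != 'c' -> 0
s[0]='b' != 'c' -> 0
s[0]='a' != 'c' -> 0
s[0]='c' == 'c' -> 1
Sum: 0 + 1 + 0 + 0 + 1 + 1 + 1 + 1 + 0 + 0 + 0 + 1 = 6

6


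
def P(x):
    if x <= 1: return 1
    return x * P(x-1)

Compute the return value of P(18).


P(18)
= 18 * P(17)
= 18 * 17 * P(16)
= 18 * 17 * 16 * P(15)
= 18 * 17 * 16 * 15 * P(14)
= 18 * 17 * 16 * 15 * 14 * P(13)
= 18 * 17 * 16 * 15 * 14 * 13 * P(12)
= 18 * 17 * 16 * 15 * 14 * 13 * 12 * P(11)
= 18 * 17 * 16 * 15 * 14 * 13 * 12 * 11 * P(10)
= 18 * 17 * 16 * 15 * 14 * 13 * 12 * 11 * 10 * P(9)
= 18 * 17 * 16 * 15 * 14 * 13 * 12 * 11 * 10 * 9 * P(8)
= 18 * 17 * 16 * 15 * 14 * 13 * 12 * 11 * 10 * 9 * 8 * P(7)
= 18 * 17 * 16 * 15 * 14 * 13 * 12 * 11 * 10 * 9 * 8 * 7 * P(6)
= 18 * 17 * 16 * 15 * 14 * 13 * 12 * 11 * 10 * 9 * 8 * 7 * 6 * P(5)
= 18 * 17 * 16 * 15 * 14 * 13 * 12 * 11 * 10 * 9 * 8 * 7 * 6 * 5 * P(4)
= 18 * 17 * 16 * 15 * 14 * 13 * 12 * 11 * 10 * 9 * 8 * 7 * 6 * 5 * 4 * P(3)
= 18 * 17 * 16 * 15 * 14 * 13 * 12 * 11 * 10 * 9 * 8 * 7 * 6 * 5 * 4 * 3 * P(2)
= 18 * 17 * 16 * 15 * 14 * 13 * 12 * 11 * 10 * 9 * 8 * 7 * 6 * 5 * 4 * 3 * 2 * P(1)
= 18 * 17 * 16 * 15 * 14 * 13 * 12 * 11 * 10 * 9 * 8 * 7 * 6 * 5 * 4 * 3 * 2 * 1
= 6402373705728000

6402373705728000


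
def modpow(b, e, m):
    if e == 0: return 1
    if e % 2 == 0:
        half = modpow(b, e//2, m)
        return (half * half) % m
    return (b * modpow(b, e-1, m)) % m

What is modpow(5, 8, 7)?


modpow(5, 8, 7): e is even, compute modpow(5, 4, 7)
  modpow(5, 4, 7): e is even, compute modpow(5, 2, 7)
    modpow(5, 2, 7): e is even, compute modpow(5, 1, 7)
      modpow(5, 1, 7): e is odd, compute modpow(5, 0, 7)
        modpow(5, 0, 7) = 1
      (5 * 1) % 7 = 5
    half=5, (5*5) % 7 = 4
  half=4, (4*4) % 7 = 2
half=2, (2*2) % 7 = 4

4


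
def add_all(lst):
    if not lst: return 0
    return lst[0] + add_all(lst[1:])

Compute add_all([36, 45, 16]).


add_all([36, 45, 16]) = 36 + add_all([45, 16])
add_all([45, 16]) = 45 + add_all([16])
add_all([16]) = 16 + add_all([])
add_all([]) = 0  (base case)
Total: 36 + 45 + 16 + 0 = 97

97


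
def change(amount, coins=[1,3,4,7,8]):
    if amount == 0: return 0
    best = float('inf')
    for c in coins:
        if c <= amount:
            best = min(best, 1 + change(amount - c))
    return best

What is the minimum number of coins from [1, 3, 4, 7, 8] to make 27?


Building up with DP:
change(0) = 0
change(1) = min(1+change(0)=1+0=1) = 1
change(2) = min(1+change(1)=1+1=2) = 2
change(3) = min(1+change(2)=1+2=3, 1+change(0)=1+0=1) = 1
change(4) = min(1+change(3)=1+1=2, 1+change(1)=1+1=2, 1+change(0)=1+0=1) = 1
change(5) = min(1+change(4)=1+1=2, 1+change(2)=1+2=3, 1+change(1)=1+1=2) = 2
change(6) = min(1+change(5)=1+2=3, 1+change(3)=1+1=2, 1+change(2)=1+2=3) = 2
change(7) = min(1+change(6)=1+2=3, 1+change(4)=1+1=2, 1+change(3)=1+1=2, 1+change(0)=1+0=1) = 1
change(8) = min(1+change(7)=1+1=2, 1+change(5)=1+2=3, 1+change(4)=1+1=2, 1+change(1)=1+1=2, 1+change(0)=1+0=1) = 1
change(9) = min(1+change(8)=1+1=2, 1+change(6)=1+2=3, 1+change(5)=1+2=3, 1+change(2)=1+2=3, 1+change(1)=1+1=2) = 2
change(10) = min(1+change(9)=1+2=3, 1+change(7)=1+1=2, 1+change(6)=1+2=3, 1+change(3)=1+1=2, 1+change(2)=1+2=3) = 2
change(11) = min(1+change(10)=1+2=3, 1+change(8)=1+1=2, 1+change(7)=1+1=2, 1+change(4)=1+1=2, 1+change(3)=1+1=2) = 2
change(12) = min(1+change(11)=1+2=3, 1+change(9)=1+2=3, 1+change(8)=1+1=2, 1+change(5)=1+2=3, 1+change(4)=1+1=2) = 2
change(13) = min(1+change(12)=1+2=3, 1+change(10)=1+2=3, 1+change(9)=1+2=3, 1+change(6)=1+2=3, 1+change(5)=1+2=3) = 3
change(14) = min(1+change(13)=1+3=4, 1+change(11)=1+2=3, 1+change(10)=1+2=3, 1+change(7)=1+1=2, 1+change(6)=1+2=3) = 2
change(15) = min(1+change(14)=1+2=3, 1+change(12)=1+2=3, 1+change(11)=1+2=3, 1+change(8)=1+1=2, 1+change(7)=1+1=2) = 2
change(16) = min(1+change(15)=1+2=3, 1+change(13)=1+3=4, 1+change(12)=1+2=3, 1+change(9)=1+2=3, 1+change(8)=1+1=2) = 2
change(17) = min(1+change(16)=1+2=3, 1+change(14)=1+2=3, 1+change(13)=1+3=4, 1+change(10)=1+2=3, 1+change(9)=1+2=3) = 3
change(18) = min(1+change(17)=1+3=4, 1+change(15)=1+2=3, 1+change(14)=1+2=3, 1+change(11)=1+2=3, 1+change(10)=1+2=3) = 3
change(19) = min(1+change(18)=1+3=4, 1+change(16)=1+2=3, 1+change(15)=1+2=3, 1+change(12)=1+2=3, 1+change(11)=1+2=3) = 3
change(20) = min(1+change(19)=1+3=4, 1+change(17)=1+3=4, 1+change(16)=1+2=3, 1+change(13)=1+3=4, 1+change(12)=1+2=3) = 3
change(21) = min(1+change(20)=1+3=4, 1+change(18)=1+3=4, 1+change(17)=1+3=4, 1+change(14)=1+2=3, 1+change(13)=1+3=4) = 3
change(22) = min(1+change(21)=1+3=4, 1+change(19)=1+3=4, 1+change(18)=1+3=4, 1+change(15)=1+2=3, 1+change(14)=1+2=3) = 3
change(23) = min(1+change(22)=1+3=4, 1+change(20)=1+3=4, 1+change(19)=1+3=4, 1+change(16)=1+2=3, 1+change(15)=1+2=3) = 3
change(24) = min(1+change(23)=1+3=4, 1+change(21)=1+3=4, 1+change(20)=1+3=4, 1+change(17)=1+3=4, 1+change(16)=1+2=3) = 3
change(25) = min(1+change(24)=1+3=4, 1+change(22)=1+3=4, 1+change(21)=1+3=4, 1+change(18)=1+3=4, 1+change(17)=1+3=4) = 4
change(26) = min(1+change(25)=1+4=5, 1+change(23)=1+3=4, 1+change(22)=1+3=4, 1+change(19)=1+3=4, 1+change(18)=1+3=4) = 4
change(27) = min(1+change(26)=1+4=5, 1+change(24)=1+3=4, 1+change(23)=1+3=4, 1+change(20)=1+3=4, 1+change(19)=1+3=4) = 4

4


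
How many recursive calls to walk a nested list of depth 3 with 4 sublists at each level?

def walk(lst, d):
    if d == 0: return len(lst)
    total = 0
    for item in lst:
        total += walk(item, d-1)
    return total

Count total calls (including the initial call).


At depth 0 (root): 1 call
At depth 1: each of 1 parents calls walk on 4 children = 4 calls
At depth 2: each of 4 parents calls walk on 4 children = 16 calls
At depth 3: each of 16 parents calls walk on 4 children = 64 calls
Total: 1 + 4 + 16 + 64 = 85

85


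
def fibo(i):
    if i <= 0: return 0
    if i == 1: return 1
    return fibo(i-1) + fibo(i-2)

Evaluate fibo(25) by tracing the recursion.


Computing fibo(25) bottom-up:
fibo(0) = 0
fibo(1) = 1
fibo(2) = fibo(1) + fibo(0) = 1 + 0 = 1
fibo(3) = fibo(2) + fibo(1) = 1 + 1 = 2
fibo(4) = fibo(3) + fibo(2) = 2 + 1 = 3
fibo(5) = fibo(4) + fibo(3) = 3 + 2 = 5
fibo(6) = fibo(5) + fibo(4) = 5 + 3 = 8
fibo(7) = fibo(6) + fibo(5) = 8 + 5 = 13
fibo(8) = fibo(7) + fibo(6) = 13 + 8 = 21
fibo(9) = fibo(8) + fibo(7) = 21 + 13 = 34
fibo(10) = fibo(9) + fibo(8) = 34 + 21 = 55
fibo(11) = fibo(10) + fibo(9) = 55 + 34 = 89
fibo(12) = fibo(11) + fibo(10) = 89 + 55 = 144
fibo(13) = fibo(12) + fibo(11) = 144 + 89 = 233
fibo(14) = fibo(13) + fibo(12) = 233 + 144 = 377
fibo(15) = fibo(14) + fibo(13) = 377 + 233 = 610
fibo(16) = fibo(15) + fibo(14) = 610 + 377 = 987
fibo(17) = fibo(16) + fibo(15) = 987 + 610 = 1597
fibo(18) = fibo(17) + fibo(16) = 1597 + 987 = 2584
fibo(19) = fibo(18) + fibo(17) = 2584 + 1597 = 4181
fibo(20) = fibo(19) + fibo(18) = 4181 + 2584 = 6765
fibo(21) = fibo(20) + fibo(19) = 6765 + 4181 = 10946
fibo(22) = fibo(21) + fibo(20) = 10946 + 6765 = 17711
fibo(23) = fibo(22) + fibo(21) = 17711 + 10946 = 28657
fibo(24) = fibo(23) + fibo(22) = 28657 + 17711 = 46368
fibo(25) = fibo(24) + fibo(23) = 46368 + 28657 = 75025

75025


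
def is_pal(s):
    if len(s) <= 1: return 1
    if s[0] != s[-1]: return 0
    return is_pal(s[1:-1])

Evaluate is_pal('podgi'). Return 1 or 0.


is_pal('podgi'): s[0]='p' != s[-1]='i' -> return 0
Result: 0 (not a palindrome)

0


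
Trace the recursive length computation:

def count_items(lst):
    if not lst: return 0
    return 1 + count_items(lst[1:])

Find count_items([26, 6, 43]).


count_items([26, 6, 43]) = 1 + count_items([6, 43])
count_items([6, 43]) = 1 + count_items([43])
count_items([43]) = 1 + count_items([])
count_items([]) = 0  (base case)
Unwinding: 1 + 1 + 1 + 0 = 3

3


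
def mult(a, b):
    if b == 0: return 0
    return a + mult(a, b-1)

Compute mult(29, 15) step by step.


mult(29, 15) = 29 + mult(29, 14)
mult(29, 14) = 29 + mult(29, 13)
mult(29, 13) = 29 + mult(29, 12)
mult(29, 12) = 29 + mult(29, 11)
mult(29, 11) = 29 + mult(29, 10)
mult(29, 10) = 29 + mult(29, 9)
mult(29, 9) = 29 + mult(29, 8)
mult(29, 8) = 29 + mult(29, 7)
mult(29, 7) = 29 + mult(29, 6)
mult(29, 6) = 29 + mult(29, 5)
mult(29, 5) = 29 + mult(29, 4)
mult(29, 4) = 29 + mult(29, 3)
mult(29, 3) = 29 + mult(29, 2)
mult(29, 2) = 29 + mult(29, 1)
mult(29, 1) = 29 + mult(29, 0)
mult(29, 0) = 0  (base case)
Total: 29 + 29 + 29 + 29 + 29 + 29 + 29 + 29 + 29 + 29 + 29 + 29 + 29 + 29 + 29 + 0 = 435

435


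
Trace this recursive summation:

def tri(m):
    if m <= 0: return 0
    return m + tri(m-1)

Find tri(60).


tri(60)
= 60 + 59 + 58 + 57 + 56 + 55 + 54 + 53 + 52 + 51 + 50 + 49 + 48 + 47 + 46 + 45 + 44 + 43 + 42 + 41 + 40 + 39 + 38 + 37 + 36 + 35 + 34 + 33 + 32 + 31 + 30 + 29 + 28 + 27 + 26 + 25 + 24 + 23 + 22 + 21 + 20 + 19 + 18 + 17 + 16 + 15 + 14 + 13 + 12 + 11 + 10 + 9 + 8 + 7 + 6 + 5 + 4 + 3 + 2 + 1 + tri(0)
= 60 + 59 + 58 + 57 + 56 + 55 + 54 + 53 + 52 + 51 + 50 + 49 + 48 + 47 + 46 + 45 + 44 + 43 + 42 + 41 + 40 + 39 + 38 + 37 + 36 + 35 + 34 + 33 + 32 + 31 + 30 + 29 + 28 + 27 + 26 + 25 + 24 + 23 + 22 + 21 + 20 + 19 + 18 + 17 + 16 + 15 + 14 + 13 + 12 + 11 + 10 + 9 + 8 + 7 + 6 + 5 + 4 + 3 + 2 + 1 + 0
= 1830

1830


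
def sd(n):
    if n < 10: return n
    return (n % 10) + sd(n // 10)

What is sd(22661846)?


sd(22661846) = 6 + sd(2266184)
sd(2266184) = 4 + sd(226618)
sd(226618) = 8 + sd(22661)
sd(22661) = 1 + sd(2266)
sd(2266) = 6 + sd(226)
sd(226) = 6 + sd(22)
sd(22) = 2 + sd(2)
sd(2) = 2  (base case)
Total: 6 + 4 + 8 + 1 + 6 + 6 + 2 + 2 = 35

35


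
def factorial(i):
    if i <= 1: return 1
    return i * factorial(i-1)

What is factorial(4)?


factorial(4)
= 4 * factorial(3)
= 4 * 3 * factorial(2)
= 4 * 3 * 2 * factorial(1)
= 4 * 3 * 2 * 1
= 24

24


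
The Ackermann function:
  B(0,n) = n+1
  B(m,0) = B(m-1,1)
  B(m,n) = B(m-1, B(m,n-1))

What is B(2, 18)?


B(2, 18) = B(1, B(2, 17))
  B(2, 17) = B(1, B(2, 16))
    B(2, 16) = B(1, B(2, 15))
      B(2, 15) = B(1, B(2, 14))
        B(2, 14) = B(1, B(2, 13))
          B(2, 13) = B(1, B(2, 12))
          B(2, 12) = B(1, B(2, 11))
          B(2, 11) = B(1, B(2, 10))
          B(2, 10) = B(1, B(2, 9))
          B(2, 9) = B(1, B(2, 8))
          B(2, 8) = B(1, B(2, 7))
          B(2, 7) = B(1, B(2, 6))
          B(2, 6) = B(1, B(2, 5))
          B(2, 5) = B(1, B(2, 4))
          B(2, 4) = B(1, B(2, 3))
          B(2, 3) = B(1, B(2, 2))
          B(2, 2) = B(1, B(2, 1))
          B(2, 1) = B(1, B(2, 0))
          B(2, 0) = B(1, 1)
          B(1, 1) = B(0, B(1, 0))
          B(1, 0) = B(0, 1)
          B(0, 1) = 2
            = B(0, 2)
          B(0, 2) = 3
            = B(1, 3)
... (trace truncated)
Result: B(2, 18) = 39

39


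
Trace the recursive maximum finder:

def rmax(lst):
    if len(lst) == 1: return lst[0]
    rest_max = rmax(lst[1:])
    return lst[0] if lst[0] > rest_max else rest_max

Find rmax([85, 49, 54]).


rmax([85, 49, 54]): compare 85 with rmax([49, 54])
rmax([49, 54]): compare 49 with rmax([54])
rmax([54]) = 54  (base case)
Compare 49 with 54 -> 54
Compare 85 with 54 -> 85

85


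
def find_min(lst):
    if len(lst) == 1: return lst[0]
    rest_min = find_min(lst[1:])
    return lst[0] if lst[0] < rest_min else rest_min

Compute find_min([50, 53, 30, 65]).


find_min([50, 53, 30, 65]): compare 50 with find_min([53, 30, 65])
find_min([53, 30, 65]): compare 53 with find_min([30, 65])
find_min([30, 65]): compare 30 with find_min([65])
find_min([65]) = 65  (base case)
Compare 30 with 65 -> 30
Compare 53 with 30 -> 30
Compare 50 with 30 -> 30

30


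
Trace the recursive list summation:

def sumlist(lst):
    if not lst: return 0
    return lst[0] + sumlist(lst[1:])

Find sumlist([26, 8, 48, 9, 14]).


sumlist([26, 8, 48, 9, 14]) = 26 + sumlist([8, 48, 9, 14])
sumlist([8, 48, 9, 14]) = 8 + sumlist([48, 9, 14])
sumlist([48, 9, 14]) = 48 + sumlist([9, 14])
sumlist([9, 14]) = 9 + sumlist([14])
sumlist([14]) = 14 + sumlist([])
sumlist([]) = 0  (base case)
Total: 26 + 8 + 48 + 9 + 14 + 0 = 105

105


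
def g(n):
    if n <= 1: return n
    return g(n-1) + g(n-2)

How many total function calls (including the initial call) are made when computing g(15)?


Let C(n) = total calls for g(n)
C(0) = 1, C(1) = 1
C(2) = 1 + C(1) + C(0) = 1 + 1 + 1 = 3
C(3) = 1 + C(2) + C(1) = 1 + 3 + 1 = 5
C(4) = 1 + C(3) + C(2) = 1 + 5 + 3 = 9
C(5) = 1 + C(4) + C(3) = 1 + 9 + 5 = 15
C(6) = 1 + C(5) + C(4) = 1 + 15 + 9 = 25
C(7) = 1 + C(6) + C(5) = 1 + 25 + 15 = 41
C(8) = 1 + C(7) + C(6) = 1 + 41 + 25 = 67
C(9) = 1 + C(8) + C(7) = 1 + 67 + 41 = 109
C(10) = 1 + C(9) + C(8) = 1 + 109 + 67 = 177
C(11) = 1 + C(10) + C(9) = 1 + 177 + 109 = 287
C(12) = 1 + C(11) + C(10) = 1 + 287 + 177 = 465
C(13) = 1 + C(12) + C(11) = 1 + 465 + 287 = 753
C(14) = 1 + C(13) + C(12) = 1 + 753 + 465 = 1219
C(15) = 1 + C(14) + C(13) = 1 + 1219 + 753 = 1973

1973


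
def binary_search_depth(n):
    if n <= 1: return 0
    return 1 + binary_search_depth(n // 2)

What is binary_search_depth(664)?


664 / 2 = 332
332 / 2 = 166
166 / 2 = 83
83 / 2 = 41
41 / 2 = 20
20 / 2 = 10
10 / 2 = 5
5 / 2 = 2
2 / 2 = 1
Reached 1 after 9 halvings

9


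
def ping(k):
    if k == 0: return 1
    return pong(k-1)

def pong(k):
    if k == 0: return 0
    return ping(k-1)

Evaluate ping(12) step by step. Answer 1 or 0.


ping(12) = pong(11)
pong(11) = ping(10)
ping(10) = pong(9)
pong(9) = ping(8)
ping(8) = pong(7)
pong(7) = ping(6)
ping(6) = pong(5)
pong(5) = ping(4)
ping(4) = pong(3)
pong(3) = ping(2)
ping(2) = pong(1)
pong(1) = ping(0)
ping(0) = 1  (base case)
Result: 1

1


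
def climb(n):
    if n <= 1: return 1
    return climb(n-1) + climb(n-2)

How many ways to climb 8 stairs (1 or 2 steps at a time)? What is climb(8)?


Building up from base cases:
climb(0) = 1
climb(1) = 1
climb(2) = climb(1) + climb(0) = 1 + 1 = 2
climb(3) = climb(2) + climb(1) = 2 + 1 = 3
climb(4) = climb(3) + climb(2) = 3 + 2 = 5
climb(5) = climb(4) + climb(3) = 5 + 3 = 8
climb(6) = climb(5) + climb(4) = 8 + 5 = 13
climb(7) = climb(6) + climb(5) = 13 + 8 = 21
climb(8) = climb(7) + climb(6) = 21 + 13 = 34

34


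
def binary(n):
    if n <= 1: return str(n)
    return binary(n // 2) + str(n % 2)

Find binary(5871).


binary(5871) = binary(2935) + '1'
binary(2935) = binary(1467) + '1'
binary(1467) = binary(733) + '1'
binary(733) = binary(366) + '1'
binary(366) = binary(183) + '0'
binary(183) = binary(91) + '1'
binary(91) = binary(45) + '1'
binary(45) = binary(22) + '1'
binary(22) = binary(11) + '0'
binary(11) = binary(5) + '1'
binary(5) = binary(2) + '1'
binary(2) = binary(1) + '0'
binary(1) = '1'  (base case)
Concatenating: '1' + '0' + '1' + '1' + '0' + '1' + '1' + '1' + '0' + '1' + '1' + '1' + '1' = '1011011101111'

1011011101111


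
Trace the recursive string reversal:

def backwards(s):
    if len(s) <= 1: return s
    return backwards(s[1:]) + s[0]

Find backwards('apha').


backwards('apha') = backwards('pha') + 'a'
backwards('pha') = backwards('ha') + 'p'
backwards('ha') = backwards('a') + 'h'
backwards('a') = 'a'  (base case)
Concatenating: 'a' + 'h' + 'p' + 'a' = 'ahpa'

ahpa


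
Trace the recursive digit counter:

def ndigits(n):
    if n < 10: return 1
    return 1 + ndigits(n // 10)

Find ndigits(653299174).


ndigits(653299174) = 1 + ndigits(65329917)
ndigits(65329917) = 1 + ndigits(6532991)
ndigits(6532991) = 1 + ndigits(653299)
ndigits(653299) = 1 + ndigits(65329)
ndigits(65329) = 1 + ndigits(6532)
ndigits(6532) = 1 + ndigits(653)
ndigits(653) = 1 + ndigits(65)
ndigits(65) = 1 + ndigits(6)
ndigits(6) = 1  (base case: 6 < 10)
Unwinding: 1 + 1 + 1 + 1 + 1 + 1 + 1 + 1 + 1 = 9

9


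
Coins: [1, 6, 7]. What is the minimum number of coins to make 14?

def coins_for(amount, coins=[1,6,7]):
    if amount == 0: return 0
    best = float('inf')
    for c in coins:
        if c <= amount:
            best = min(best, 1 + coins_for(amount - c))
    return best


Building up with DP:
coins_for(0) = 0
coins_for(1) = min(1+coins_for(0)=1+0=1) = 1
coins_for(2) = min(1+coins_for(1)=1+1=2) = 2
coins_for(3) = min(1+coins_for(2)=1+2=3) = 3
coins_for(4) = min(1+coins_for(3)=1+3=4) = 4
coins_for(5) = min(1+coins_for(4)=1+4=5) = 5
coins_for(6) = min(1+coins_for(5)=1+5=6, 1+coins_for(0)=1+0=1) = 1
coins_for(7) = min(1+coins_for(6)=1+1=2, 1+coins_for(1)=1+1=2, 1+coins_for(0)=1+0=1) = 1
coins_for(8) = min(1+coins_for(7)=1+1=2, 1+coins_for(2)=1+2=3, 1+coins_for(1)=1+1=2) = 2
coins_for(9) = min(1+coins_for(8)=1+2=3, 1+coins_for(3)=1+3=4, 1+coins_for(2)=1+2=3) = 3
coins_for(10) = min(1+coins_for(9)=1+3=4, 1+coins_for(4)=1+4=5, 1+coins_for(3)=1+3=4) = 4
coins_for(11) = min(1+coins_for(10)=1+4=5, 1+coins_for(5)=1+5=6, 1+coins_for(4)=1+4=5) = 5
coins_for(12) = min(1+coins_for(11)=1+5=6, 1+coins_for(6)=1+1=2, 1+coins_for(5)=1+5=6) = 2
coins_for(13) = min(1+coins_for(12)=1+2=3, 1+coins_for(7)=1+1=2, 1+coins_for(6)=1+1=2) = 2
coins_for(14) = min(1+coins_for(13)=1+2=3, 1+coins_for(8)=1+2=3, 1+coins_for(7)=1+1=2) = 2

2


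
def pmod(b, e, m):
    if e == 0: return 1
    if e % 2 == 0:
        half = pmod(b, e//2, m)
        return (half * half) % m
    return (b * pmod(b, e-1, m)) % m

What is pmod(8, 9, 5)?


pmod(8, 9, 5): e is odd, compute pmod(8, 8, 5)
  pmod(8, 8, 5): e is even, compute pmod(8, 4, 5)
    pmod(8, 4, 5): e is even, compute pmod(8, 2, 5)
      pmod(8, 2, 5): e is even, compute pmod(8, 1, 5)
        pmod(8, 1, 5): e is odd, compute pmod(8, 0, 5)
          pmod(8, 0, 5) = 1
        (8 * 1) % 5 = 3
      half=3, (3*3) % 5 = 4
    half=4, (4*4) % 5 = 1
  half=1, (1*1) % 5 = 1
(8 * 1) % 5 = 3

3


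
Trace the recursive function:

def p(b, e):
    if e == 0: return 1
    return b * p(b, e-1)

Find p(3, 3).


p(3, 3)
= 3 * p(3, 2)
= 3 * 3 * p(3, 1)
= 3 * 3 * 3 * p(3, 0)
= 3 * 3 * 3 * 1
= 27

27


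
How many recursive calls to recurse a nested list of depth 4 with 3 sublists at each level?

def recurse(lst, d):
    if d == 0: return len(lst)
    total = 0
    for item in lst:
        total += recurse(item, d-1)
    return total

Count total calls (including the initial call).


At depth 0 (root): 1 call
At depth 1: each of 1 parents calls recurse on 3 children = 3 calls
At depth 2: each of 3 parents calls recurse on 3 children = 9 calls
At depth 3: each of 9 parents calls recurse on 3 children = 27 calls
At depth 4: each of 27 parents calls recurse on 3 children = 81 calls
Total: 1 + 3 + 9 + 27 + 81 = 121

121


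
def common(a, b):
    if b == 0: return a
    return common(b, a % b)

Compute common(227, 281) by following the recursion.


common(227, 281) = common(281, 227)
common(281, 227) = common(227, 54)
common(227, 54) = common(54, 11)
common(54, 11) = common(11, 10)
common(11, 10) = common(10, 1)
common(10, 1) = common(1, 0)
common(1, 0) = 1  (base case)

1


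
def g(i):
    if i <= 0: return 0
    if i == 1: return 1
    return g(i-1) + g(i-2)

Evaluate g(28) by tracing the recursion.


Computing g(28) bottom-up:
g(0) = 0
g(1) = 1
g(2) = g(1) + g(0) = 1 + 0 = 1
g(3) = g(2) + g(1) = 1 + 1 = 2
g(4) = g(3) + g(2) = 2 + 1 = 3
g(5) = g(4) + g(3) = 3 + 2 = 5
g(6) = g(5) + g(4) = 5 + 3 = 8
g(7) = g(6) + g(5) = 8 + 5 = 13
g(8) = g(7) + g(6) = 13 + 8 = 21
g(9) = g(8) + g(7) = 21 + 13 = 34
g(10) = g(9) + g(8) = 34 + 21 = 55
g(11) = g(10) + g(9) = 55 + 34 = 89
g(12) = g(11) + g(10) = 89 + 55 = 144
g(13) = g(12) + g(11) = 144 + 89 = 233
g(14) = g(13) + g(12) = 233 + 144 = 377
g(15) = g(14) + g(13) = 377 + 233 = 610
g(16) = g(15) + g(14) = 610 + 377 = 987
g(17) = g(16) + g(15) = 987 + 610 = 1597
g(18) = g(17) + g(16) = 1597 + 987 = 2584
g(19) = g(18) + g(17) = 2584 + 1597 = 4181
g(20) = g(19) + g(18) = 4181 + 2584 = 6765
g(21) = g(20) + g(19) = 6765 + 4181 = 10946
g(22) = g(21) + g(20) = 10946 + 6765 = 17711
g(23) = g(22) + g(21) = 17711 + 10946 = 28657
g(24) = g(23) + g(22) = 28657 + 17711 = 46368
g(25) = g(24) + g(23) = 46368 + 28657 = 75025
g(26) = g(25) + g(24) = 75025 + 46368 = 121393
g(27) = g(26) + g(25) = 121393 + 75025 = 196418
g(28) = g(27) + g(26) = 196418 + 121393 = 317811

317811


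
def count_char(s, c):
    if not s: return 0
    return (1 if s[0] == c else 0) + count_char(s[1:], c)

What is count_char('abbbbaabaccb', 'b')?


s[0]='a' != 'b' -> 0
s[0]='b' == 'b' -> 1
s[0]='b' == 'b' -> 1
s[0]='b' == 'b' -> 1
s[0]='b' == 'b' -> 1
s[0]='a' != 'b' -> 0
s[0]='a' != 'b' -> 0
s[0]='b' == 'b' -> 1
s[0]='a' != 'b' -> 0
s[0]='c' != 'b' -> 0
s[0]='c' != 'b' -> 0
s[0]='b' == 'b' -> 1
Sum: 0 + 1 + 1 + 1 + 1 + 0 + 0 + 1 + 0 + 0 + 0 + 1 = 6

6


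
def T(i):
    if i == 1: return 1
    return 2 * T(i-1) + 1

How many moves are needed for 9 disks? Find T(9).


T(9) = 2 * T(8) + 1
T(8) = 2 * T(7) + 1
T(7) = 2 * T(6) + 1
T(6) = 2 * T(5) + 1
T(5) = 2 * T(4) + 1
T(4) = 2 * T(3) + 1
T(3) = 2 * T(2) + 1
T(2) = 2 * T(1) + 1
T(1) = 1  (base case)
T(2) = 2 * 1 + 1 = 3
T(3) = 2 * 3 + 1 = 7
T(4) = 2 * 7 + 1 = 15
T(5) = 2 * 15 + 1 = 31
T(6) = 2 * 31 + 1 = 63
T(7) = 2 * 63 + 1 = 127
T(8) = 2 * 127 + 1 = 255
T(9) = 2 * 255 + 1 = 511

511


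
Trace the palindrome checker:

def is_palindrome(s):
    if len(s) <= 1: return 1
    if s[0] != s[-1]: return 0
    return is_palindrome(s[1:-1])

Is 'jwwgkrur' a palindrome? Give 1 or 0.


is_palindrome('jwwgkrur'): s[0]='j' != s[-1]='r' -> return 0
Result: 0 (not a palindrome)

0


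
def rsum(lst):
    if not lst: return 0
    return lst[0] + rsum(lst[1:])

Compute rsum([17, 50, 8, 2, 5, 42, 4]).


rsum([17, 50, 8, 2, 5, 42, 4]) = 17 + rsum([50, 8, 2, 5, 42, 4])
rsum([50, 8, 2, 5, 42, 4]) = 50 + rsum([8, 2, 5, 42, 4])
rsum([8, 2, 5, 42, 4]) = 8 + rsum([2, 5, 42, 4])
rsum([2, 5, 42, 4]) = 2 + rsum([5, 42, 4])
rsum([5, 42, 4]) = 5 + rsum([42, 4])
rsum([42, 4]) = 42 + rsum([4])
rsum([4]) = 4 + rsum([])
rsum([]) = 0  (base case)
Total: 17 + 50 + 8 + 2 + 5 + 42 + 4 + 0 = 128

128


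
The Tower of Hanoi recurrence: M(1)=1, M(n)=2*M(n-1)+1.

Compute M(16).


M(16) = 2 * M(15) + 1
M(15) = 2 * M(14) + 1
M(14) = 2 * M(13) + 1
M(13) = 2 * M(12) + 1
M(12) = 2 * M(11) + 1
M(11) = 2 * M(10) + 1
M(10) = 2 * M(9) + 1
M(9) = 2 * M(8) + 1
M(8) = 2 * M(7) + 1
M(7) = 2 * M(6) + 1
M(6) = 2 * M(5) + 1
M(5) = 2 * M(4) + 1
M(4) = 2 * M(3) + 1
M(3) = 2 * M(2) + 1
M(2) = 2 * M(1) + 1
M(1) = 1  (base case)
M(2) = 2 * 1 + 1 = 3
M(3) = 2 * 3 + 1 = 7
M(4) = 2 * 7 + 1 = 15
M(5) = 2 * 15 + 1 = 31
M(6) = 2 * 31 + 1 = 63
M(7) = 2 * 63 + 1 = 127
M(8) = 2 * 127 + 1 = 255
M(9) = 2 * 255 + 1 = 511
M(10) = 2 * 511 + 1 = 1023
M(11) = 2 * 1023 + 1 = 2047
M(12) = 2 * 2047 + 1 = 4095
M(13) = 2 * 4095 + 1 = 8191
M(14) = 2 * 8191 + 1 = 16383
M(15) = 2 * 16383 + 1 = 32767
M(16) = 2 * 32767 + 1 = 65535

65535


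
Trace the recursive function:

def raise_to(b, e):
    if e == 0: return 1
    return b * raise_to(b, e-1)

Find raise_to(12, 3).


raise_to(12, 3)
= 12 * raise_to(12, 2)
= 12 * 12 * raise_to(12, 1)
= 12 * 12 * 12 * raise_to(12, 0)
= 12 * 12 * 12 * 1
= 1728

1728


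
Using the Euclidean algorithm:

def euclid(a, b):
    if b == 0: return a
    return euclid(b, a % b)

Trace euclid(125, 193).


euclid(125, 193) = euclid(193, 125)
euclid(193, 125) = euclid(125, 68)
euclid(125, 68) = euclid(68, 57)
euclid(68, 57) = euclid(57, 11)
euclid(57, 11) = euclid(11, 2)
euclid(11, 2) = euclid(2, 1)
euclid(2, 1) = euclid(1, 0)
euclid(1, 0) = 1  (base case)

1


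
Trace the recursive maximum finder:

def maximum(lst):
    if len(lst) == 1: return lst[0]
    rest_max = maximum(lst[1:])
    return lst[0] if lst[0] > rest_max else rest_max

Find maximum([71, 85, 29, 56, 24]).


maximum([71, 85, 29, 56, 24]): compare 71 with maximum([85, 29, 56, 24])
maximum([85, 29, 56, 24]): compare 85 with maximum([29, 56, 24])
maximum([29, 56, 24]): compare 29 with maximum([56, 24])
maximum([56, 24]): compare 56 with maximum([24])
maximum([24]) = 24  (base case)
Compare 56 with 24 -> 56
Compare 29 with 56 -> 56
Compare 85 with 56 -> 85
Compare 71 with 85 -> 85

85


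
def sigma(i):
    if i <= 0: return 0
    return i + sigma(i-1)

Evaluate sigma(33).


sigma(33)
= 33 + 32 + 31 + 30 + 29 + 28 + 27 + 26 + 25 + 24 + 23 + 22 + 21 + 20 + 19 + 18 + 17 + 16 + 15 + 14 + 13 + 12 + 11 + 10 + 9 + 8 + 7 + 6 + 5 + 4 + 3 + 2 + 1 + sigma(0)
= 33 + 32 + 31 + 30 + 29 + 28 + 27 + 26 + 25 + 24 + 23 + 22 + 21 + 20 + 19 + 18 + 17 + 16 + 15 + 14 + 13 + 12 + 11 + 10 + 9 + 8 + 7 + 6 + 5 + 4 + 3 + 2 + 1 + 0
= 561

561


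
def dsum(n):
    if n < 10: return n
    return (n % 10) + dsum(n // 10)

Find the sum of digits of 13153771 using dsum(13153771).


dsum(13153771) = 1 + dsum(1315377)
dsum(1315377) = 7 + dsum(131537)
dsum(131537) = 7 + dsum(13153)
dsum(13153) = 3 + dsum(1315)
dsum(1315) = 5 + dsum(131)
dsum(131) = 1 + dsum(13)
dsum(13) = 3 + dsum(1)
dsum(1) = 1  (base case)
Total: 1 + 7 + 7 + 3 + 5 + 1 + 3 + 1 = 28

28


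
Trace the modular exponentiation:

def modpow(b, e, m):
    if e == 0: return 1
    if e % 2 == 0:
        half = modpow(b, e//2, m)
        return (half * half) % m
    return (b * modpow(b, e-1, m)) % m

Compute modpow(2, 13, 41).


modpow(2, 13, 41): e is odd, compute modpow(2, 12, 41)
  modpow(2, 12, 41): e is even, compute modpow(2, 6, 41)
    modpow(2, 6, 41): e is even, compute modpow(2, 3, 41)
      modpow(2, 3, 41): e is odd, compute modpow(2, 2, 41)
        modpow(2, 2, 41): e is even, compute modpow(2, 1, 41)
          modpow(2, 1, 41): e is odd, compute modpow(2, 0, 41)
          modpow(2, 0, 41) = 1
          (2 * 1) % 41 = 2
        half=2, (2*2) % 41 = 4
      (2 * 4) % 41 = 8
    half=8, (8*8) % 41 = 23
  half=23, (23*23) % 41 = 37
(2 * 37) % 41 = 33

33


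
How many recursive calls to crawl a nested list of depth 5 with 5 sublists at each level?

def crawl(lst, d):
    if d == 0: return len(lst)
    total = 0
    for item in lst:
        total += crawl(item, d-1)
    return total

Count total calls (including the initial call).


At depth 0 (root): 1 call
At depth 1: each of 1 parents calls crawl on 5 children = 5 calls
At depth 2: each of 5 parents calls crawl on 5 children = 25 calls
At depth 3: each of 25 parents calls crawl on 5 children = 125 calls
At depth 4: each of 125 parents calls crawl on 5 children = 625 calls
At depth 5: each of 625 parents calls crawl on 5 children = 3125 calls
Total: 1 + 5 + 25 + 125 + 625 + 3125 = 3906

3906


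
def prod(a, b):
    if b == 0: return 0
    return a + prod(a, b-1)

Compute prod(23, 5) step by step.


prod(23, 5) = 23 + prod(23, 4)
prod(23, 4) = 23 + prod(23, 3)
prod(23, 3) = 23 + prod(23, 2)
prod(23, 2) = 23 + prod(23, 1)
prod(23, 1) = 23 + prod(23, 0)
prod(23, 0) = 0  (base case)
Total: 23 + 23 + 23 + 23 + 23 + 0 = 115

115


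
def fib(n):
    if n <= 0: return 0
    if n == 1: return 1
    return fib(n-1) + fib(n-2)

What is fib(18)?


Computing fib(18) bottom-up:
fib(0) = 0
fib(1) = 1
fib(2) = fib(1) + fib(0) = 1 + 0 = 1
fib(3) = fib(2) + fib(1) = 1 + 1 = 2
fib(4) = fib(3) + fib(2) = 2 + 1 = 3
fib(5) = fib(4) + fib(3) = 3 + 2 = 5
fib(6) = fib(5) + fib(4) = 5 + 3 = 8
fib(7) = fib(6) + fib(5) = 8 + 5 = 13
fib(8) = fib(7) + fib(6) = 13 + 8 = 21
fib(9) = fib(8) + fib(7) = 21 + 13 = 34
fib(10) = fib(9) + fib(8) = 34 + 21 = 55
fib(11) = fib(10) + fib(9) = 55 + 34 = 89
fib(12) = fib(11) + fib(10) = 89 + 55 = 144
fib(13) = fib(12) + fib(11) = 144 + 89 = 233
fib(14) = fib(13) + fib(12) = 233 + 144 = 377
fib(15) = fib(14) + fib(13) = 377 + 233 = 610
fib(16) = fib(15) + fib(14) = 610 + 377 = 987
fib(17) = fib(16) + fib(15) = 987 + 610 = 1597
fib(18) = fib(17) + fib(16) = 1597 + 987 = 2584

2584


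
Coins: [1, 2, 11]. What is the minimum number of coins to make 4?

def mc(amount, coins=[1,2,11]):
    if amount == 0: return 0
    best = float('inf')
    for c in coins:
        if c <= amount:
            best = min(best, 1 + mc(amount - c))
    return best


Building up with DP:
mc(0) = 0
mc(1) = min(1+mc(0)=1+0=1) = 1
mc(2) = min(1+mc(1)=1+1=2, 1+mc(0)=1+0=1) = 1
mc(3) = min(1+mc(2)=1+1=2, 1+mc(1)=1+1=2) = 2
mc(4) = min(1+mc(3)=1+2=3, 1+mc(2)=1+1=2) = 2

2


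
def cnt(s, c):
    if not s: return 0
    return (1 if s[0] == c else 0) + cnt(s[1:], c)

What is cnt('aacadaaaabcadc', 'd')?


s[0]='a' != 'd' -> 0
s[0]='a' != 'd' -> 0
s[0]='c' != 'd' -> 0
s[0]='a' != 'd' -> 0
s[0]='d' == 'd' -> 1
s[0]='a' != 'd' -> 0
s[0]='a' != 'd' -> 0
s[0]='a' != 'd' -> 0
s[0]='a' != 'd' -> 0
s[0]='b' != 'd' -> 0
s[0]='c' != 'd' -> 0
s[0]='a' != 'd' -> 0
s[0]='d' == 'd' -> 1
s[0]='c' != 'd' -> 0
Sum: 0 + 0 + 0 + 0 + 1 + 0 + 0 + 0 + 0 + 0 + 0 + 0 + 1 + 0 = 2

2


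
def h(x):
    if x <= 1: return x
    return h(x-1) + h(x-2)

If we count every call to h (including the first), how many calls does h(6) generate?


Let C(n) = total calls for h(n)
C(0) = 1, C(1) = 1
C(2) = 1 + C(1) + C(0) = 1 + 1 + 1 = 3
C(3) = 1 + C(2) + C(1) = 1 + 3 + 1 = 5
C(4) = 1 + C(3) + C(2) = 1 + 5 + 3 = 9
C(5) = 1 + C(4) + C(3) = 1 + 9 + 5 = 15
C(6) = 1 + C(5) + C(4) = 1 + 15 + 9 = 25

25


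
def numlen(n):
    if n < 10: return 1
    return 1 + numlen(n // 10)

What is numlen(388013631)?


numlen(388013631) = 1 + numlen(38801363)
numlen(38801363) = 1 + numlen(3880136)
numlen(3880136) = 1 + numlen(388013)
numlen(388013) = 1 + numlen(38801)
numlen(38801) = 1 + numlen(3880)
numlen(3880) = 1 + numlen(388)
numlen(388) = 1 + numlen(38)
numlen(38) = 1 + numlen(3)
numlen(3) = 1  (base case: 3 < 10)
Unwinding: 1 + 1 + 1 + 1 + 1 + 1 + 1 + 1 + 1 = 9

9


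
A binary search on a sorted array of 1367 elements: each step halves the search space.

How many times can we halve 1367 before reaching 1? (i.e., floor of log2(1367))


1367 / 2 = 683
683 / 2 = 341
341 / 2 = 170
170 / 2 = 85
85 / 2 = 42
42 / 2 = 21
21 / 2 = 10
10 / 2 = 5
5 / 2 = 2
2 / 2 = 1
Reached 1 after 10 halvings

10


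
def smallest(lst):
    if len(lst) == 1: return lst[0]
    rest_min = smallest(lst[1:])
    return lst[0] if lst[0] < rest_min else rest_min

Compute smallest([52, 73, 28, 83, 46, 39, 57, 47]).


smallest([52, 73, 28, 83, 46, 39, 57, 47]): compare 52 with smallest([73, 28, 83, 46, 39, 57, 47])
smallest([73, 28, 83, 46, 39, 57, 47]): compare 73 with smallest([28, 83, 46, 39, 57, 47])
smallest([28, 83, 46, 39, 57, 47]): compare 28 with smallest([83, 46, 39, 57, 47])
smallest([83, 46, 39, 57, 47]): compare 83 with smallest([46, 39, 57, 47])
smallest([46, 39, 57, 47]): compare 46 with smallest([39, 57, 47])
smallest([39, 57, 47]): compare 39 with smallest([57, 47])
smallest([57, 47]): compare 57 with smallest([47])
smallest([47]) = 47  (base case)
Compare 57 with 47 -> 47
Compare 39 with 47 -> 39
Compare 46 with 39 -> 39
Compare 83 with 39 -> 39
Compare 28 with 39 -> 28
Compare 73 with 28 -> 28
Compare 52 with 28 -> 28

28


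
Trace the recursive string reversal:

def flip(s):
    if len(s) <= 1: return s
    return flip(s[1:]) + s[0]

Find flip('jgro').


flip('jgro') = flip('gro') + 'j'
flip('gro') = flip('ro') + 'g'
flip('ro') = flip('o') + 'r'
flip('o') = 'o'  (base case)
Concatenating: 'o' + 'r' + 'g' + 'j' = 'orgj'

orgj


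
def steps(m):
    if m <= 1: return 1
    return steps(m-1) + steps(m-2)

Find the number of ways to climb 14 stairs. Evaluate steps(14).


Building up from base cases:
steps(0) = 1
steps(1) = 1
steps(2) = steps(1) + steps(0) = 1 + 1 = 2
steps(3) = steps(2) + steps(1) = 2 + 1 = 3
steps(4) = steps(3) + steps(2) = 3 + 2 = 5
steps(5) = steps(4) + steps(3) = 5 + 3 = 8
steps(6) = steps(5) + steps(4) = 8 + 5 = 13
steps(7) = steps(6) + steps(5) = 13 + 8 = 21
steps(8) = steps(7) + steps(6) = 21 + 13 = 34
steps(9) = steps(8) + steps(7) = 34 + 21 = 55
steps(10) = steps(9) + steps(8) = 55 + 34 = 89
steps(11) = steps(10) + steps(9) = 89 + 55 = 144
steps(12) = steps(11) + steps(10) = 144 + 89 = 233
steps(13) = steps(12) + steps(11) = 233 + 144 = 377
steps(14) = steps(13) + steps(12) = 377 + 233 = 610

610


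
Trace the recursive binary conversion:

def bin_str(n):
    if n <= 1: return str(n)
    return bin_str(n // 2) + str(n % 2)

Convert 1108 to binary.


bin_str(1108) = bin_str(554) + '0'
bin_str(554) = bin_str(277) + '0'
bin_str(277) = bin_str(138) + '1'
bin_str(138) = bin_str(69) + '0'
bin_str(69) = bin_str(34) + '1'
bin_str(34) = bin_str(17) + '0'
bin_str(17) = bin_str(8) + '1'
bin_str(8) = bin_str(4) + '0'
bin_str(4) = bin_str(2) + '0'
bin_str(2) = bin_str(1) + '0'
bin_str(1) = '1'  (base case)
Concatenating: '1' + '0' + '0' + '0' + '1' + '0' + '1' + '0' + '1' + '0' + '0' = '10001010100'

10001010100


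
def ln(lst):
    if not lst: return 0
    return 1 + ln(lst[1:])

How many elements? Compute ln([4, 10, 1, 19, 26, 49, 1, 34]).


ln([4, 10, 1, 19, 26, 49, 1, 34]) = 1 + ln([10, 1, 19, 26, 49, 1, 34])
ln([10, 1, 19, 26, 49, 1, 34]) = 1 + ln([1, 19, 26, 49, 1, 34])
ln([1, 19, 26, 49, 1, 34]) = 1 + ln([19, 26, 49, 1, 34])
ln([19, 26, 49, 1, 34]) = 1 + ln([26, 49, 1, 34])
ln([26, 49, 1, 34]) = 1 + ln([49, 1, 34])
ln([49, 1, 34]) = 1 + ln([1, 34])
ln([1, 34]) = 1 + ln([34])
ln([34]) = 1 + ln([])
ln([]) = 0  (base case)
Unwinding: 1 + 1 + 1 + 1 + 1 + 1 + 1 + 1 + 0 = 8

8
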